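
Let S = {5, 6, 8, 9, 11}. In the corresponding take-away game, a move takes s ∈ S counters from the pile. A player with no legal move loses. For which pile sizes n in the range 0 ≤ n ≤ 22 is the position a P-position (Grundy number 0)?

0, 1, 2, 3, 4, 16, 17, 18, 19, 20

n :  0  1  2  3  4  5  6  7  8  9 10 11 12 13 14 15 16 17 18 19 20 21 22
G :  0  0  0  0  0  1  1  1  1  1  2  2  2  2  2  3  0  0  0  0  0  1  1
P-positions are exactly the n with G(n) = 0.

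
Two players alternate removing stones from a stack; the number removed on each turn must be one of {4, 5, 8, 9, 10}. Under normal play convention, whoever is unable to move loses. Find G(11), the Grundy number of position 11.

G(0) = 0
G(1) = mex{} = 0
G(2) = mex{} = 0
G(3) = mex{} = 0
G(4) = mex{0} = 1
G(5) = mex{0,0} = 1
G(6) = mex{0,0} = 1
G(7) = mex{0,0} = 1
G(8) = mex{1,0,0} = 2
G(9) = mex{1,1,0,0} = 2
G(10) = mex{1,1,0,0,0} = 2
G(11) = mex{1,1,0,0,0} = 2

2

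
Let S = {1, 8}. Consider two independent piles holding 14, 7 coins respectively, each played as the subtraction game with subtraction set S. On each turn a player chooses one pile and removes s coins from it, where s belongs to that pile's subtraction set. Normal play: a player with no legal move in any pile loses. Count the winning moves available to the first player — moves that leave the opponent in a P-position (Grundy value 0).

0

All piles use S = {1, 8}:
n :  0  1  2  3  4  5  6  7  8  9 10 11 12 13 14
G :  0  1  0  1  0  1  0  1  2  0  1  0  1  0  1
Pile A: G(14) = 1.
Pile B: G(7) = 1.
Combined Grundy value = 1 ⊕ 1 = 0.
A winning move leaves total XOR = 0, i.e. changes one component's Grundy value g to g ⊕ X where X is the current total.
Pile A: target g' = 1⊕0 = 1, but every legal move changes the Grundy value (mex property), so 0 moves.
Pile B: target g' = 1⊕0 = 1, but every legal move changes the Grundy value (mex property), so 0 moves.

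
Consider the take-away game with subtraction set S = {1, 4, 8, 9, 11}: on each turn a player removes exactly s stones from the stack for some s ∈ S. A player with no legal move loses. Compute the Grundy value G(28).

2

n :  0  1  2  3  4  5  6  7  8  9 10 11 12 13 14 15 16 17 18 19 20 21 22 23 24 25 26 27 28
G :  0  1  0  1  2  0  1  0  1  2  3  2  0  1  2  3  2  0  1  0  1  2  0  1  0  1  2  3  2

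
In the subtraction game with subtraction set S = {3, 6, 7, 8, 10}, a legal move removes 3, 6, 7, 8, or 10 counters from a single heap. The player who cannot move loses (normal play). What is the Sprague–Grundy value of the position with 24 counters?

G(0) = 0
G(1) = mex{} = 0
G(2) = mex{} = 0
G(3) = mex{0} = 1
G(4) = mex{0} = 1
G(5) = mex{0} = 1
G(6) = mex{1,0} = 2
G(7) = mex{1,0,0} = 2
G(8) = mex{1,0,0,0} = 2
G(9) = mex{2,1,0,0} = 3
G(10) = mex{2,1,1,0,0} = 3
G(11) = mex{2,1,1,1,0} = 3
G(12) = mex{3,2,1,1,0} = 4
G(13) = mex{3,2,2,1,1} = 0
G(14) = mex{3,2,2,2,1} = 0
G(15) = mex{4,3,2,2,1} = 0
G(16) = mex{0,3,3,2,2} = 1
G(17) = mex{0,3,3,3,2} = 1
G(18) = mex{0,4,3,3,2} = 1
G(19) = mex{1,0,4,3,3} = 2
G(20) = mex{1,0,0,4,3} = 2
G(21) = mex{1,0,0,0,3} = 2
G(22) = mex{2,1,0,0,4} = 3
G(23) = mex{2,1,1,0,0} = 3
G(24) = mex{2,1,1,1,0} = 3

3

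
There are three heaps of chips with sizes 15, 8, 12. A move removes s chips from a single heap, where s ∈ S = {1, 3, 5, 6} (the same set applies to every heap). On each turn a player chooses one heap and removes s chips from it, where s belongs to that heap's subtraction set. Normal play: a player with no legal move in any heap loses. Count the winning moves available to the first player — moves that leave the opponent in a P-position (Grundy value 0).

4

All heaps use S = {1, 3, 5, 6}:
n :  0  1  2  3  4  5  6  7  8  9 10 11 12 13 14 15
G :  0  1  0  1  0  1  2  3  2  3  2  0  1  0  1  0
Heap A: G(15) = 0.
Heap B: G(8) = 2.
Heap C: G(12) = 1.
Combined Grundy value = 0 ⊕ 2 ⊕ 1 = 3.
A winning move leaves total XOR = 0, i.e. changes one component's Grundy value g to g ⊕ X where X is the current total.
Heap A: need g' = 0⊕3 = 3. Options: 15−1→G=1, 15−3→G=1, 15−5→G=2, 15−6→G=3. Hits: 1.
Heap B: need g' = 2⊕3 = 1. Options: 8−1→G=3, 8−3→G=1, 8−5→G=1, 8−6→G=0. Hits: 2.
Heap C: need g' = 1⊕3 = 2. Options: 12−1→G=0, 12−3→G=3, 12−5→G=3, 12−6→G=2. Hits: 1.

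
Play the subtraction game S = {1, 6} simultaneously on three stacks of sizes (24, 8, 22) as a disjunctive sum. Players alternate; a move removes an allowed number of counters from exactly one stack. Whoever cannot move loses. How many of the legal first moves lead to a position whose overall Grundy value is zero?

6

All stacks use S = {1, 6}:
G(0) = 0
G(1) = mex{0} = 1
G(2) = mex{1} = 0
G(3) = mex{0} = 1
G(4) = mex{1} = 0
G(5) = mex{0} = 1
G(6) = mex{1,0} = 2
G(7) = mex{2,1} = 0
G(8) = mex{0,0} = 1
G(9) = mex{1,1} = 0
G(10) = mex{0,0} = 1
G(11) = mex{1,1} = 0
G(12) = mex{0,2} = 1
G(13) = mex{1,0} = 2
G(14) = mex{2,1} = 0
G(15) = mex{0,0} = 1
G(16) = mex{1,1} = 0
G(17) = mex{0,0} = 1
G(18) = mex{1,1} = 0
G(19) = mex{0,2} = 1
G(20) = mex{1,0} = 2
G(21) = mex{2,1} = 0
G(22) = mex{0,0} = 1
G(23) = mex{1,1} = 0
G(24) = mex{0,0} = 1
Stack A: G(24) = 1.
Stack B: G(8) = 1.
Stack C: G(22) = 1.
Combined Grundy value = 1 ⊕ 1 ⊕ 1 = 1.
A winning move leaves total XOR = 0, i.e. changes one component's Grundy value g to g ⊕ X where X is the current total.
Stack A: need g' = 1⊕1 = 0. Options: 24−1→G=0, 24−6→G=0. Hits: 2.
Stack B: need g' = 1⊕1 = 0. Options: 8−1→G=0, 8−6→G=0. Hits: 2.
Stack C: need g' = 1⊕1 = 0. Options: 22−1→G=0, 22−6→G=0. Hits: 2.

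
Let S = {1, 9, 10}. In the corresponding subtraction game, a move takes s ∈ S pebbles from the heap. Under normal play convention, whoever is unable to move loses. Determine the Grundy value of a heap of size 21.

G(0) = 0
G(1) = mex{0} = 1
G(2) = mex{1} = 0
G(3) = mex{0} = 1
G(4) = mex{1} = 0
G(5) = mex{0} = 1
G(6) = mex{1} = 0
G(7) = mex{0} = 1
G(8) = mex{1} = 0
G(9) = mex{0,0} = 1
G(10) = mex{1,1,0} = 2
G(11) = mex{2,0,1} = 3
G(12) = mex{3,1,0} = 2
G(13) = mex{2,0,1} = 3
G(14) = mex{3,1,0} = 2
G(15) = mex{2,0,1} = 3
G(16) = mex{3,1,0} = 2
G(17) = mex{2,0,1} = 3
G(18) = mex{3,1,0} = 2
G(19) = mex{2,2,1} = 0
G(20) = mex{0,3,2} = 1
G(21) = mex{1,2,3} = 0

0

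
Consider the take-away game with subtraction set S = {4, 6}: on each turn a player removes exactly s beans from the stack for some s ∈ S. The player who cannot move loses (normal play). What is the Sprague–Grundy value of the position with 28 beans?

G(0) = 0
G(1) = mex{} = 0
G(2) = mex{} = 0
G(3) = mex{} = 0
G(4) = mex{0} = 1
G(5) = mex{0} = 1
G(6) = mex{0,0} = 1
G(7) = mex{0,0} = 1
G(8) = mex{1,0} = 2
G(9) = mex{1,0} = 2
G(10) = mex{1,1} = 0
G(11) = mex{1,1} = 0
G(12) = mex{2,1} = 0
G(13) = mex{2,1} = 0
G(14) = mex{0,2} = 1
G(15) = mex{0,2} = 1
G(16) = mex{0,0} = 1
G(17) = mex{0,0} = 1
G(18) = mex{1,0} = 2
G(19) = mex{1,0} = 2
G(20) = mex{1,1} = 0
G(21) = mex{1,1} = 0
G(22) = mex{2,1} = 0
G(23) = mex{2,1} = 0
G(24) = mex{0,2} = 1
G(25) = mex{0,2} = 1
G(26) = mex{0,0} = 1
G(27) = mex{0,0} = 1
G(28) = mex{1,0} = 2

2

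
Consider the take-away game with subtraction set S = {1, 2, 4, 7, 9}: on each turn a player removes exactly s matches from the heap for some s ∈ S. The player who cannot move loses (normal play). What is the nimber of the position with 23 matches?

1

n :  0  1  2  3  4  5  6  7  8  9 10 11 12 13 14 15 16 17 18 19 20 21 22 23
G :  0  1  2  0  1  2  0  1  2  3  4  0  1  2  0  1  2  0  1  2  3  4  0  1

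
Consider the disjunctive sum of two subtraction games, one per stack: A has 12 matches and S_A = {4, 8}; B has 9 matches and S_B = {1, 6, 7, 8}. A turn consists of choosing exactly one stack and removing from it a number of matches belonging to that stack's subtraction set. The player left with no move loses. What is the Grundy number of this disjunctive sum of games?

Stack A, S = {4, 8}:
n :  0  1  2  3  4  5  6  7  8  9 10 11 12
G :  0  0  0  0  1  1  1  1  2  2  2  2  0
G_A(12) = 0.
Stack B, S = {1, 6, 7, 8}:
n : 0 1 2 3 4 5 6 7 8 9
G : 0 1 0 1 0 1 2 3 2 3
G_B(9) = 3.
Combined Grundy value = 0 ⊕ 3 = 3.

3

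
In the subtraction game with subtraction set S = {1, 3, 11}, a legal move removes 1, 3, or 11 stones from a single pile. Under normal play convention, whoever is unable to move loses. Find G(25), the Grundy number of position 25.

1

G(0) = 0
G(1) = mex{0} = 1
G(2) = mex{1} = 0
G(3) = mex{0,0} = 1
G(4) = mex{1,1} = 0
G(5) = mex{0,0} = 1
G(6) = mex{1,1} = 0
G(7) = mex{0,0} = 1
G(8) = mex{1,1} = 0
G(9) = mex{0,0} = 1
G(10) = mex{1,1} = 0
G(11) = mex{0,0,0} = 1
G(12) = mex{1,1,1} = 0
G(13) = mex{0,0,0} = 1
G(14) = mex{1,1,1} = 0
G(15) = mex{0,0,0} = 1
G(16) = mex{1,1,1} = 0
G(17) = mex{0,0,0} = 1
G(18) = mex{1,1,1} = 0
G(19) = mex{0,0,0} = 1
G(20) = mex{1,1,1} = 0
G(21) = mex{0,0,0} = 1
G(22) = mex{1,1,1} = 0
G(23) = mex{0,0,0} = 1
G(24) = mex{1,1,1} = 0
G(25) = mex{0,0,0} = 1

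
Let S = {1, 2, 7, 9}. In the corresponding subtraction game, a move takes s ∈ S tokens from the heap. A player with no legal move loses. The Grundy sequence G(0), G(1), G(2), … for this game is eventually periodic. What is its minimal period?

n :  0  1  2  3  4  5  6  7  8  9 10 11 12 13 14 15 16 17 18 19 20 21 22 23
G :  0  1  2  0  1  2  0  1  2  3  4  0  1  2  0  1  2  0  1  2  3  4  0  1
G(n+11) = G(n) holds for n = 0,…,8 (a full window of length max(S) = 9), so the sequence is purely periodic with period 11.

11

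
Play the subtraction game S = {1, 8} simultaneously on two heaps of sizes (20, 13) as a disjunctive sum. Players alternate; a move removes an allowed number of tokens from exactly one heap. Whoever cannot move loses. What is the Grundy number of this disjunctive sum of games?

All heaps use S = {1, 8}:
G(0) = 0
G(1) = mex{0} = 1
G(2) = mex{1} = 0
G(3) = mex{0} = 1
G(4) = mex{1} = 0
G(5) = mex{0} = 1
G(6) = mex{1} = 0
G(7) = mex{0} = 1
G(8) = mex{1,0} = 2
G(9) = mex{2,1} = 0
G(10) = mex{0,0} = 1
G(11) = mex{1,1} = 0
G(12) = mex{0,0} = 1
G(13) = mex{1,1} = 0
G(14) = mex{0,0} = 1
G(15) = mex{1,1} = 0
G(16) = mex{0,2} = 1
G(17) = mex{1,0} = 2
G(18) = mex{2,1} = 0
G(19) = mex{0,0} = 1
G(20) = mex{1,1} = 0
Heap A: G(20) = 0.
Heap B: G(13) = 0.
Combined Grundy value = 0 ⊕ 0 = 0.

0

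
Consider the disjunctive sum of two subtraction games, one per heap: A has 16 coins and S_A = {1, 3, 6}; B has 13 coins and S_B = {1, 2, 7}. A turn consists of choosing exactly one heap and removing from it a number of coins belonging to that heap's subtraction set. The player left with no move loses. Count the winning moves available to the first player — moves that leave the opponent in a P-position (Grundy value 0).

1

Heap A, S = {1, 3, 6}:
G(0) = 0
G(1) = mex{0} = 1
G(2) = mex{1} = 0
G(3) = mex{0,0} = 1
G(4) = mex{1,1} = 0
G(5) = mex{0,0} = 1
G(6) = mex{1,1,0} = 2
G(7) = mex{2,0,1} = 3
G(8) = mex{3,1,0} = 2
G(9) = mex{2,2,1} = 0
G(10) = mex{0,3,0} = 1
G(11) = mex{1,2,1} = 0
G(12) = mex{0,0,2} = 1
G(13) = mex{1,1,3} = 0
G(14) = mex{0,0,2} = 1
G(15) = mex{1,1,0} = 2
G(16) = mex{2,0,1} = 3
G_A(16) = 3.
Heap B, S = {1, 2, 7}:
G(0) = 0
G(1) = mex{0} = 1
G(2) = mex{1,0} = 2
G(3) = mex{2,1} = 0
G(4) = mex{0,2} = 1
G(5) = mex{1,0} = 2
G(6) = mex{2,1} = 0
G(7) = mex{0,2,0} = 1
G(8) = mex{1,0,1} = 2
G(9) = mex{2,1,2} = 0
G(10) = mex{0,2,0} = 1
G(11) = mex{1,0,1} = 2
G(12) = mex{2,1,2} = 0
G(13) = mex{0,2,0} = 1
G_B(13) = 1.
Combined Grundy value = 3 ⊕ 1 = 2.
A winning move leaves total XOR = 0, i.e. changes one component's Grundy value g to g ⊕ X where X is the current total.
Heap A: need g' = 3⊕2 = 1. Options: 16−1→G=2, 16−3→G=0, 16−6→G=1. Hits: 1.
Heap B: need g' = 1⊕2 = 3. Options: 13−1→G=0, 13−2→G=2, 13−7→G=0. Hits: 0.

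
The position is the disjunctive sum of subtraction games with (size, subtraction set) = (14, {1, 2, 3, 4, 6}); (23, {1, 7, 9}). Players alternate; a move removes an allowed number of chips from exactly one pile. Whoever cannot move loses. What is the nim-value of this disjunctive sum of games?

5

Pile A, S = {1, 2, 3, 4, 6}:
n :  0  1  2  3  4  5  6  7  8  9 10 11 12 13 14
G :  0  1  2  3  4  0  1  2  3  4  0  1  2  3  4
G_A(14) = 4.
Pile B, S = {1, 7, 9}:
G(0) = 0
G(1) = mex{0} = 1
G(2) = mex{1} = 0
G(3) = mex{0} = 1
G(4) = mex{1} = 0
G(5) = mex{0} = 1
G(6) = mex{1} = 0
G(7) = mex{0,0} = 1
G(8) = mex{1,1} = 0
G(9) = mex{0,0,0} = 1
G(10) = mex{1,1,1} = 0
G(11) = mex{0,0,0} = 1
G(12) = mex{1,1,1} = 0
G(13) = mex{0,0,0} = 1
G(14) = mex{1,1,1} = 0
G(15) = mex{0,0,0} = 1
G(16) = mex{1,1,1} = 0
G(17) = mex{0,0,0} = 1
G(18) = mex{1,1,1} = 0
G(19) = mex{0,0,0} = 1
G(20) = mex{1,1,1} = 0
G(21) = mex{0,0,0} = 1
G(22) = mex{1,1,1} = 0
G(23) = mex{0,0,0} = 1
G_B(23) = 1.
Combined Grundy value = 4 ⊕ 1 = 5.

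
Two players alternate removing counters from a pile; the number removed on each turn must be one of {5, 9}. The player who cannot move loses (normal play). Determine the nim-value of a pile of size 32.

0

G(0) = 0
G(1) = mex{} = 0
G(2) = mex{} = 0
G(3) = mex{} = 0
G(4) = mex{} = 0
G(5) = mex{0} = 1
G(6) = mex{0} = 1
G(7) = mex{0} = 1
G(8) = mex{0} = 1
G(9) = mex{0,0} = 1
G(10) = mex{1,0} = 2
G(11) = mex{1,0} = 2
G(12) = mex{1,0} = 2
G(13) = mex{1,0} = 2
G(14) = mex{1,1} = 0
G(15) = mex{2,1} = 0
G(16) = mex{2,1} = 0
G(17) = mex{2,1} = 0
G(18) = mex{2,1} = 0
G(19) = mex{0,2} = 1
G(20) = mex{0,2} = 1
G(21) = mex{0,2} = 1
G(22) = mex{0,2} = 1
G(23) = mex{0,0} = 1
G(24) = mex{1,0} = 2
G(25) = mex{1,0} = 2
G(26) = mex{1,0} = 2
G(27) = mex{1,0} = 2
G(28) = mex{1,1} = 0
G(29) = mex{2,1} = 0
G(30) = mex{2,1} = 0
G(31) = mex{2,1} = 0
G(32) = mex{2,1} = 0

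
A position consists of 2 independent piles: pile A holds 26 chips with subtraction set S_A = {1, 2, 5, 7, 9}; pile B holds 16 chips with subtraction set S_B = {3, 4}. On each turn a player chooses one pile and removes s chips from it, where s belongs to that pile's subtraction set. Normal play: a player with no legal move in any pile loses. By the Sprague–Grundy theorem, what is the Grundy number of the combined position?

Pile A, S = {1, 2, 5, 7, 9}:
n :  0  1  2  3  4  5  6  7  8  9 10 11 12 13 14 15 16 17 18 19 20 21 22 23 24 25 26
G :  0  1  2  0  1  2  0  1  2  3  4  5  3  4  0  1  2  0  1  2  0  1  2  3  4  5  3
G_A(26) = 3.
Pile B, S = {3, 4}:
G(0) = 0
G(1) = mex{} = 0
G(2) = mex{} = 0
G(3) = mex{0} = 1
G(4) = mex{0,0} = 1
G(5) = mex{0,0} = 1
G(6) = mex{1,0} = 2
G(7) = mex{1,1} = 0
G(8) = mex{1,1} = 0
G(9) = mex{2,1} = 0
G(10) = mex{0,2} = 1
G(11) = mex{0,0} = 1
G(12) = mex{0,0} = 1
G(13) = mex{1,0} = 2
G(14) = mex{1,1} = 0
G(15) = mex{1,1} = 0
G(16) = mex{2,1} = 0
G_B(16) = 0.
Combined Grundy value = 3 ⊕ 0 = 3.

3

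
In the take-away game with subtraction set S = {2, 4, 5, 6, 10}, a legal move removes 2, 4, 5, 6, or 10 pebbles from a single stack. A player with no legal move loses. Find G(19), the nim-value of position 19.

1

G(0) = 0
G(1) = mex{} = 0
G(2) = mex{0} = 1
G(3) = mex{0} = 1
G(4) = mex{1,0} = 2
G(5) = mex{1,0,0} = 2
G(6) = mex{2,1,0,0} = 3
G(7) = mex{2,1,1,0} = 3
G(8) = mex{3,2,1,1} = 0
G(9) = mex{3,2,2,1} = 0
G(10) = mex{0,3,2,2,0} = 1
G(11) = mex{0,3,3,2,0} = 1
G(12) = mex{1,0,3,3,1} = 2
G(13) = mex{1,0,0,3,1} = 2
G(14) = mex{2,1,0,0,2} = 3
G(15) = mex{2,1,1,0,2} = 3
G(16) = mex{3,2,1,1,3} = 0
G(17) = mex{3,2,2,1,3} = 0
G(18) = mex{0,3,2,2,0} = 1
G(19) = mex{0,3,3,2,0} = 1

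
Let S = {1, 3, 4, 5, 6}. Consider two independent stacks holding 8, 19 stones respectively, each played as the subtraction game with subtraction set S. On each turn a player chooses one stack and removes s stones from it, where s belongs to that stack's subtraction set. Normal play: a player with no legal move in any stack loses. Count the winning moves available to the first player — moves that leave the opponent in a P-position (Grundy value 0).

1

All stacks use S = {1, 3, 4, 5, 6}:
n :  0  1  2  3  4  5  6  7  8  9 10 11 12 13 14 15 16 17 18 19
G :  0  1  0  1  2  3  2  3  4  0  1  0  1  2  3  2  3  4  0  1
Stack A: G(8) = 4.
Stack B: G(19) = 1.
Combined Grundy value = 4 ⊕ 1 = 5.
A winning move leaves total XOR = 0, i.e. changes one component's Grundy value g to g ⊕ X where X is the current total.
Stack A: need g' = 4⊕5 = 1. Options: 8−1→G=3, 8−3→G=3, 8−4→G=2, 8−5→G=1, 8−6→G=0. Hits: 1.
Stack B: need g' = 1⊕5 = 4. Options: 19−1→G=0, 19−3→G=3, 19−4→G=2, 19−5→G=3, 19−6→G=2. Hits: 0.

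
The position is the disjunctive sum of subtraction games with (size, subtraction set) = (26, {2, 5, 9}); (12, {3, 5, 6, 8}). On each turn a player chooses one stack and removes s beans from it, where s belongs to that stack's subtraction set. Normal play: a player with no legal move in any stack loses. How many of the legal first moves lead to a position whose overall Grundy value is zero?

3

Stack A, S = {2, 5, 9}:
n :  0  1  2  3  4  5  6  7  8  9 10 11 12 13 14 15 16 17 18 19 20 21 22 23 24 25 26
G :  0  0  1  1  0  2  1  0  0  1  1  0  2  1  0  0  1  1  0  2  1  0  0  1  1  0  2
G_A(26) = 2.
Stack B, S = {3, 5, 6, 8}:
n :  0  1  2  3  4  5  6  7  8  9 10 11 12
G :  0  0  0  1  1  1  2  2  2  3  3  0  0
G_B(12) = 0.
Combined Grundy value = 2 ⊕ 0 = 2.
A winning move leaves total XOR = 0, i.e. changes one component's Grundy value g to g ⊕ X where X is the current total.
Stack A: need g' = 2⊕2 = 0. Options: 26−2→G=1, 26−5→G=0, 26−9→G=1. Hits: 1.
Stack B: need g' = 0⊕2 = 2. Options: 12−3→G=3, 12−5→G=2, 12−6→G=2, 12−8→G=1. Hits: 2.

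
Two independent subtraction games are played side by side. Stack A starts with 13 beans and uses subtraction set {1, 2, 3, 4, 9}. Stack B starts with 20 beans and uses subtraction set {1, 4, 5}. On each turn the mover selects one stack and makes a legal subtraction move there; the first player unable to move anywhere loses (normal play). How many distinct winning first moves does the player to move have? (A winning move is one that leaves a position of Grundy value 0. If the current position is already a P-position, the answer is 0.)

Stack A, S = {1, 2, 3, 4, 9}:
G(0) = 0
G(1) = mex{0} = 1
G(2) = mex{1,0} = 2
G(3) = mex{2,1,0} = 3
G(4) = mex{3,2,1,0} = 4
G(5) = mex{4,3,2,1} = 0
G(6) = mex{0,4,3,2} = 1
G(7) = mex{1,0,4,3} = 2
G(8) = mex{2,1,0,4} = 3
G(9) = mex{3,2,1,0,0} = 4
G(10) = mex{4,3,2,1,1} = 0
G(11) = mex{0,4,3,2,2} = 1
G(12) = mex{1,0,4,3,3} = 2
G(13) = mex{2,1,0,4,4} = 3
G_A(13) = 3.
Stack B, S = {1, 4, 5}:
n :  0  1  2  3  4  5  6  7  8  9 10 11 12 13 14 15 16 17 18 19 20
G :  0  1  0  1  2  3  2  3  0  1  0  1  2  3  2  3  0  1  0  1  2
G_B(20) = 2.
Combined Grundy value = 3 ⊕ 2 = 1.
A winning move leaves total XOR = 0, i.e. changes one component's Grundy value g to g ⊕ X where X is the current total.
Stack A: need g' = 3⊕1 = 2. Options: 13−1→G=2, 13−2→G=1, 13−3→G=0, 13−4→G=4, 13−9→G=4. Hits: 1.
Stack B: need g' = 2⊕1 = 3. Options: 20−1→G=1, 20−4→G=0, 20−5→G=3. Hits: 1.

2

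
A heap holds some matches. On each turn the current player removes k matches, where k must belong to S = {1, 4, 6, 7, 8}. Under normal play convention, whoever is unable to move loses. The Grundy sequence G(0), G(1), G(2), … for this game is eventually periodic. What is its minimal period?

14

G(0) = 0
G(1) = mex{0} = 1
G(2) = mex{1} = 0
G(3) = mex{0} = 1
G(4) = mex{1,0} = 2
G(5) = mex{2,1} = 0
G(6) = mex{0,0,0} = 1
G(7) = mex{1,1,1,0} = 2
G(8) = mex{2,2,0,1,0} = 3
G(9) = mex{3,0,1,0,1} = 2
G(10) = mex{2,1,2,1,0} = 3
G(11) = mex{3,2,0,2,1} = 4
G(12) = mex{4,3,1,0,2} = 5
G(13) = mex{5,2,2,1,0} = 3
G(14) = mex{3,3,3,2,1} = 0
G(15) = mex{0,4,2,3,2} = 1
G(16) = mex{1,5,3,2,3} = 0
G(17) = mex{0,3,4,3,2} = 1
G(18) = mex{1,0,5,4,3} = 2
G(19) = mex{2,1,3,5,4} = 0
G(20) = mex{0,0,0,3,5} = 1
G(21) = mex{1,1,1,0,3} = 2
G(22) = mex{2,2,0,1,0} = 3
G(23) = mex{3,0,1,0,1} = 2
G(24) = mex{2,1,2,1,0} = 3
G(25) = mex{3,2,0,2,1} = 4
G(26) = mex{4,3,1,0,2} = 5
G(27) = mex{5,2,2,1,0} = 3
G(28) = mex{3,3,3,2,1} = 0
G(29) = mex{0,4,2,3,2} = 1
G(n+14) = G(n) holds for n = 0,…,7 (a full window of length max(S) = 8), so the sequence is purely periodic with period 14.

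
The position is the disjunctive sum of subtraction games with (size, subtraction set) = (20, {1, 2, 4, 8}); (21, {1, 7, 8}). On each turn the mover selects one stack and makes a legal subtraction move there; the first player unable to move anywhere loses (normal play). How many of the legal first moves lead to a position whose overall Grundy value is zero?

3

Stack A, S = {1, 2, 4, 8}:
n :  0  1  2  3  4  5  6  7  8  9 10 11 12 13 14 15 16 17 18 19 20
G :  0  1  2  0  1  2  0  1  2  0  1  2  0  1  2  0  1  2  0  1  2
G_A(20) = 2.
Stack B, S = {1, 7, 8}:
n :  0  1  2  3  4  5  6  7  8  9 10 11 12 13 14 15 16 17 18 19 20 21
G :  0  1  0  1  0  1  0  1  2  3  2  3  2  3  2  0  1  0  1  0  1  0
G_B(21) = 0.
Combined Grundy value = 2 ⊕ 0 = 2.
A winning move leaves total XOR = 0, i.e. changes one component's Grundy value g to g ⊕ X where X is the current total.
Stack A: need g' = 2⊕2 = 0. Options: 20−1→G=1, 20−2→G=0, 20−4→G=1, 20−8→G=0. Hits: 2.
Stack B: need g' = 0⊕2 = 2. Options: 21−1→G=1, 21−7→G=2, 21−8→G=3. Hits: 1.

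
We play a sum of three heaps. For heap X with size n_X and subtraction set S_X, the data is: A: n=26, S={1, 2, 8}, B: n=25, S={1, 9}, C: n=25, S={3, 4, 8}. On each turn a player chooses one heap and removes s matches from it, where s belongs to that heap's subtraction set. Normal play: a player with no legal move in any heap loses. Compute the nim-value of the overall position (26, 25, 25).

3

Heap A, S = {1, 2, 8}:
G(0) = 0
G(1) = mex{0} = 1
G(2) = mex{1,0} = 2
G(3) = mex{2,1} = 0
G(4) = mex{0,2} = 1
G(5) = mex{1,0} = 2
G(6) = mex{2,1} = 0
G(7) = mex{0,2} = 1
G(8) = mex{1,0,0} = 2
G(9) = mex{2,1,1} = 0
G(10) = mex{0,2,2} = 1
G(11) = mex{1,0,0} = 2
G(12) = mex{2,1,1} = 0
G(13) = mex{0,2,2} = 1
G(14) = mex{1,0,0} = 2
G(15) = mex{2,1,1} = 0
G(16) = mex{0,2,2} = 1
G(17) = mex{1,0,0} = 2
G(18) = mex{2,1,1} = 0
G(19) = mex{0,2,2} = 1
G(20) = mex{1,0,0} = 2
G(21) = mex{2,1,1} = 0
G(22) = mex{0,2,2} = 1
G(23) = mex{1,0,0} = 2
G(24) = mex{2,1,1} = 0
G(25) = mex{0,2,2} = 1
G(26) = mex{1,0,0} = 2
G_A(26) = 2.
Heap B, S = {1, 9}:
n :  0  1  2  3  4  5  6  7  8  9 10 11 12 13 14 15 16 17 18 19 20 21 22 23 24 25
G :  0  1  0  1  0  1  0  1  0  1  0  1  0  1  0  1  0  1  0  1  0  1  0  1  0  1
G_B(25) = 1.
Heap C, S = {3, 4, 8}:
n :  0  1  2  3  4  5  6  7  8  9 10 11 12 13 14 15 16 17 18 19 20 21 22 23 24 25
G :  0  0  0  1  1  1  2  0  2  3  1  3  0  0  0  1  1  1  2  0  2  3  1  3  0  0
G_C(25) = 0.
Combined Grundy value = 2 ⊕ 1 ⊕ 0 = 3.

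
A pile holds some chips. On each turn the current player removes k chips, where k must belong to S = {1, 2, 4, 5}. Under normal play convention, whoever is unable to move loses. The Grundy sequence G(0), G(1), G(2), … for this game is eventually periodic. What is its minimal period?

3

G(0) = 0
G(1) = mex{0} = 1
G(2) = mex{1,0} = 2
G(3) = mex{2,1} = 0
G(4) = mex{0,2,0} = 1
G(5) = mex{1,0,1,0} = 2
G(6) = mex{2,1,2,1} = 0
G(7) = mex{0,2,0,2} = 1
G(8) = mex{1,0,1,0} = 2
G(9) = mex{2,1,2,1} = 0
G(10) = mex{0,2,0,2} = 1
G(11) = mex{1,0,1,0} = 2
G(12) = mex{2,1,2,1} = 0
G(13) = mex{0,2,0,2} = 1
G(14) = mex{1,0,1,0} = 2
G(n+3) = G(n) holds for n = 0,…,4 (a full window of length max(S) = 5), so the sequence is purely periodic with period 3.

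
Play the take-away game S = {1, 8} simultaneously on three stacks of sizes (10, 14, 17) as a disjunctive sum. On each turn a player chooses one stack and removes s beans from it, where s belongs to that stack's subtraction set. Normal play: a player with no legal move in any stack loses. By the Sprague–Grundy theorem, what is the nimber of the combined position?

2

All stacks use S = {1, 8}:
G(0) = 0
G(1) = mex{0} = 1
G(2) = mex{1} = 0
G(3) = mex{0} = 1
G(4) = mex{1} = 0
G(5) = mex{0} = 1
G(6) = mex{1} = 0
G(7) = mex{0} = 1
G(8) = mex{1,0} = 2
G(9) = mex{2,1} = 0
G(10) = mex{0,0} = 1
G(11) = mex{1,1} = 0
G(12) = mex{0,0} = 1
G(13) = mex{1,1} = 0
G(14) = mex{0,0} = 1
G(15) = mex{1,1} = 0
G(16) = mex{0,2} = 1
G(17) = mex{1,0} = 2
Stack A: G(10) = 1.
Stack B: G(14) = 1.
Stack C: G(17) = 2.
Combined Grundy value = 1 ⊕ 1 ⊕ 2 = 2.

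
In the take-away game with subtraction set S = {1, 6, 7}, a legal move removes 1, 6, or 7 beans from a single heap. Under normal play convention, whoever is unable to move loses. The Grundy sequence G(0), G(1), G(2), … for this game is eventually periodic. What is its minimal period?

12

G(0) = 0
G(1) = mex{0} = 1
G(2) = mex{1} = 0
G(3) = mex{0} = 1
G(4) = mex{1} = 0
G(5) = mex{0} = 1
G(6) = mex{1,0} = 2
G(7) = mex{2,1,0} = 3
G(8) = mex{3,0,1} = 2
G(9) = mex{2,1,0} = 3
G(10) = mex{3,0,1} = 2
G(11) = mex{2,1,0} = 3
G(12) = mex{3,2,1} = 0
G(13) = mex{0,3,2} = 1
G(14) = mex{1,2,3} = 0
G(15) = mex{0,3,2} = 1
G(16) = mex{1,2,3} = 0
G(17) = mex{0,3,2} = 1
G(18) = mex{1,0,3} = 2
G(19) = mex{2,1,0} = 3
G(20) = mex{3,0,1} = 2
G(21) = mex{2,1,0} = 3
G(22) = mex{3,0,1} = 2
G(23) = mex{2,1,0} = 3
G(24) = mex{3,2,1} = 0
G(25) = mex{0,3,2} = 1
G(n+12) = G(n) holds for n = 0,…,6 (a full window of length max(S) = 7), so the sequence is purely periodic with period 12.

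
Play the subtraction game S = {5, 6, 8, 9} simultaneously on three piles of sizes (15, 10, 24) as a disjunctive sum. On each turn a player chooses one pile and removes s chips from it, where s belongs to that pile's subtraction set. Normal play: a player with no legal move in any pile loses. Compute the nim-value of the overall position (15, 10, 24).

0

All piles use S = {5, 6, 8, 9}:
n :  0  1  2  3  4  5  6  7  8  9 10 11 12 13 14 15 16 17 18 19 20 21 22 23 24
G :  0  0  0  0  0  1  1  1  1  1  2  2  2  2  0  0  0  0  0  1  1  1  1  1  2
Pile A: G(15) = 0.
Pile B: G(10) = 2.
Pile C: G(24) = 2.
Combined Grundy value = 0 ⊕ 2 ⊕ 2 = 0.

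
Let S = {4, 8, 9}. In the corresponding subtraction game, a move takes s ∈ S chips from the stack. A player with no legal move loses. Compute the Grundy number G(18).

1

n :  0  1  2  3  4  5  6  7  8  9 10 11 12 13 14 15 16 17 18
G :  0  0  0  0  1  1  1  1  2  2  2  2  3  0  0  0  0  1  1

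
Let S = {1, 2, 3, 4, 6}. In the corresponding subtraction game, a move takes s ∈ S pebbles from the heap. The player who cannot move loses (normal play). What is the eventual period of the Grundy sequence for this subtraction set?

G(0) = 0
G(1) = mex{0} = 1
G(2) = mex{1,0} = 2
G(3) = mex{2,1,0} = 3
G(4) = mex{3,2,1,0} = 4
G(5) = mex{4,3,2,1} = 0
G(6) = mex{0,4,3,2,0} = 1
G(7) = mex{1,0,4,3,1} = 2
G(8) = mex{2,1,0,4,2} = 3
G(9) = mex{3,2,1,0,3} = 4
G(10) = mex{4,3,2,1,4} = 0
G(11) = mex{0,4,3,2,0} = 1
G(12) = mex{1,0,4,3,1} = 2
G(13) = mex{2,1,0,4,2} = 3
G(14) = mex{3,2,1,0,3} = 4
G(n+5) = G(n) holds for n = 0,…,5 (a full window of length max(S) = 6), so the sequence is purely periodic with period 5.

5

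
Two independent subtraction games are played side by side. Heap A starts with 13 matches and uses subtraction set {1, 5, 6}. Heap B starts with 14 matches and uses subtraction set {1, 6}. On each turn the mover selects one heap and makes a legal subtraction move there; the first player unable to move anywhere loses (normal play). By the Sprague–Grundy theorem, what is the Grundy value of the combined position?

Heap A, S = {1, 5, 6}:
G(0) = 0
G(1) = mex{0} = 1
G(2) = mex{1} = 0
G(3) = mex{0} = 1
G(4) = mex{1} = 0
G(5) = mex{0,0} = 1
G(6) = mex{1,1,0} = 2
G(7) = mex{2,0,1} = 3
G(8) = mex{3,1,0} = 2
G(9) = mex{2,0,1} = 3
G(10) = mex{3,1,0} = 2
G(11) = mex{2,2,1} = 0
G(12) = mex{0,3,2} = 1
G(13) = mex{1,2,3} = 0
G_A(13) = 0.
Heap B, S = {1, 6}:
n :  0  1  2  3  4  5  6  7  8  9 10 11 12 13 14
G :  0  1  0  1  0  1  2  0  1  0  1  0  1  2  0
G_B(14) = 0.
Combined Grundy value = 0 ⊕ 0 = 0.

0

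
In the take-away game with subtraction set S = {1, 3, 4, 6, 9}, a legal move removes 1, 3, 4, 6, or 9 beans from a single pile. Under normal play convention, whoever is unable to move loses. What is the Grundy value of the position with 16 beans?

n :  0  1  2  3  4  5  6  7  8  9 10 11 12 13 14 15 16
G :  0  1  0  1  2  3  2  0  1  4  3  2  0  1  0  1  2

2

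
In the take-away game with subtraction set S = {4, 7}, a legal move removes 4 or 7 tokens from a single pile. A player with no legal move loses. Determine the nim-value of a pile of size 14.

n :  0  1  2  3  4  5  6  7  8  9 10 11 12 13 14
G :  0  0  0  0  1  1  1  1  2  2  2  0  0  0  0

0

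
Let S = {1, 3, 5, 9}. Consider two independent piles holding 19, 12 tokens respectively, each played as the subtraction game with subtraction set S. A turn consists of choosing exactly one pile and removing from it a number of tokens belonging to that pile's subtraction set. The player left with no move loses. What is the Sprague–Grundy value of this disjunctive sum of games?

1

All piles use S = {1, 3, 5, 9}:
n :  0  1  2  3  4  5  6  7  8  9 10 11 12 13 14 15 16 17 18 19
G :  0  1  0  1  0  1  0  1  0  1  0  1  0  1  0  1  0  1  0  1
Pile A: G(19) = 1.
Pile B: G(12) = 0.
Combined Grundy value = 1 ⊕ 0 = 1.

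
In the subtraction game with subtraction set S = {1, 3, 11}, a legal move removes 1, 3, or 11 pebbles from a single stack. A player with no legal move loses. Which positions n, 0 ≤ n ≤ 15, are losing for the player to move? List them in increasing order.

G(0) = 0
G(1) = mex{0} = 1
G(2) = mex{1} = 0
G(3) = mex{0,0} = 1
G(4) = mex{1,1} = 0
G(5) = mex{0,0} = 1
G(6) = mex{1,1} = 0
G(7) = mex{0,0} = 1
G(8) = mex{1,1} = 0
G(9) = mex{0,0} = 1
G(10) = mex{1,1} = 0
G(11) = mex{0,0,0} = 1
G(12) = mex{1,1,1} = 0
G(13) = mex{0,0,0} = 1
G(14) = mex{1,1,1} = 0
G(15) = mex{0,0,0} = 1
P-positions are exactly the n with G(n) = 0.

0, 2, 4, 6, 8, 10, 12, 14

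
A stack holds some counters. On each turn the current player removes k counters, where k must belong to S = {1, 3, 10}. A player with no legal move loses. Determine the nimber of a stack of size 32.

G(0) = 0
G(1) = mex{0} = 1
G(2) = mex{1} = 0
G(3) = mex{0,0} = 1
G(4) = mex{1,1} = 0
G(5) = mex{0,0} = 1
G(6) = mex{1,1} = 0
G(7) = mex{0,0} = 1
G(8) = mex{1,1} = 0
G(9) = mex{0,0} = 1
G(10) = mex{1,1,0} = 2
G(11) = mex{2,0,1} = 3
G(12) = mex{3,1,0} = 2
G(13) = mex{2,2,1} = 0
G(14) = mex{0,3,0} = 1
G(15) = mex{1,2,1} = 0
G(16) = mex{0,0,0} = 1
G(17) = mex{1,1,1} = 0
G(18) = mex{0,0,0} = 1
G(19) = mex{1,1,1} = 0
G(20) = mex{0,0,2} = 1
G(21) = mex{1,1,3} = 0
G(22) = mex{0,0,2} = 1
G(23) = mex{1,1,0} = 2
G(24) = mex{2,0,1} = 3
G(25) = mex{3,1,0} = 2
G(26) = mex{2,2,1} = 0
G(27) = mex{0,3,0} = 1
G(28) = mex{1,2,1} = 0
G(29) = mex{0,0,0} = 1
G(30) = mex{1,1,1} = 0
G(31) = mex{0,0,0} = 1
G(32) = mex{1,1,1} = 0

0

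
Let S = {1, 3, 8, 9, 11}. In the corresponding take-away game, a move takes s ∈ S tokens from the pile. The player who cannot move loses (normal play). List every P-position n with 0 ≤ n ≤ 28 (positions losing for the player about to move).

n :  0  1  2  3  4  5  6  7  8  9 10 11 12 13 14 15 16 17 18 19 20 21 22 23 24 25 26 27 28
G :  0  1  0  1  0  1  0  1  2  3  2  3  2  3  2  3  0  1  0  1  0  1  0  1  2  3  2  3  2
P-positions are exactly the n with G(n) = 0.

0, 2, 4, 6, 16, 18, 20, 22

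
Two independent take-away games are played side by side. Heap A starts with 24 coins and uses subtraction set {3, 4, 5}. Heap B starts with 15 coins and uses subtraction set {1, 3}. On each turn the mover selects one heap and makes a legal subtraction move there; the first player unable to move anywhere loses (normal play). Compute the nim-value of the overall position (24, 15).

Heap A, S = {3, 4, 5}:
G(0) = 0
G(1) = mex{} = 0
G(2) = mex{} = 0
G(3) = mex{0} = 1
G(4) = mex{0,0} = 1
G(5) = mex{0,0,0} = 1
G(6) = mex{1,0,0} = 2
G(7) = mex{1,1,0} = 2
G(8) = mex{1,1,1} = 0
G(9) = mex{2,1,1} = 0
G(10) = mex{2,2,1} = 0
G(11) = mex{0,2,2} = 1
G(12) = mex{0,0,2} = 1
G(13) = mex{0,0,0} = 1
G(14) = mex{1,0,0} = 2
G(15) = mex{1,1,0} = 2
G(16) = mex{1,1,1} = 0
G(17) = mex{2,1,1} = 0
G(18) = mex{2,2,1} = 0
G(19) = mex{0,2,2} = 1
G(20) = mex{0,0,2} = 1
G(21) = mex{0,0,0} = 1
G(22) = mex{1,0,0} = 2
G(23) = mex{1,1,0} = 2
G(24) = mex{1,1,1} = 0
G_A(24) = 0.
Heap B, S = {1, 3}:
n :  0  1  2  3  4  5  6  7  8  9 10 11 12 13 14 15
G :  0  1  0  1  0  1  0  1  0  1  0  1  0  1  0  1
G_B(15) = 1.
Combined Grundy value = 0 ⊕ 1 = 1.

1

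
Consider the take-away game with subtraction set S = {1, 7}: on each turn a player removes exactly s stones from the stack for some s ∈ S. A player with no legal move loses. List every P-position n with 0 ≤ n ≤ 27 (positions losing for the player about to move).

G(0) = 0
G(1) = mex{0} = 1
G(2) = mex{1} = 0
G(3) = mex{0} = 1
G(4) = mex{1} = 0
G(5) = mex{0} = 1
G(6) = mex{1} = 0
G(7) = mex{0,0} = 1
G(8) = mex{1,1} = 0
G(9) = mex{0,0} = 1
G(10) = mex{1,1} = 0
G(11) = mex{0,0} = 1
G(12) = mex{1,1} = 0
G(13) = mex{0,0} = 1
G(14) = mex{1,1} = 0
G(15) = mex{0,0} = 1
G(16) = mex{1,1} = 0
G(17) = mex{0,0} = 1
G(18) = mex{1,1} = 0
G(19) = mex{0,0} = 1
G(20) = mex{1,1} = 0
G(21) = mex{0,0} = 1
G(22) = mex{1,1} = 0
G(23) = mex{0,0} = 1
G(24) = mex{1,1} = 0
G(25) = mex{0,0} = 1
G(26) = mex{1,1} = 0
G(27) = mex{0,0} = 1
P-positions are exactly the n with G(n) = 0.

0, 2, 4, 6, 8, 10, 12, 14, 16, 18, 20, 22, 24, 26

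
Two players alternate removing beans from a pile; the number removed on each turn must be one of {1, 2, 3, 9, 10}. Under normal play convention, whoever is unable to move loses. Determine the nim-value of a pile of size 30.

G(0) = 0
G(1) = mex{0} = 1
G(2) = mex{1,0} = 2
G(3) = mex{2,1,0} = 3
G(4) = mex{3,2,1} = 0
G(5) = mex{0,3,2} = 1
G(6) = mex{1,0,3} = 2
G(7) = mex{2,1,0} = 3
G(8) = mex{3,2,1} = 0
G(9) = mex{0,3,2,0} = 1
G(10) = mex{1,0,3,1,0} = 2
G(11) = mex{2,1,0,2,1} = 3
G(12) = mex{3,2,1,3,2} = 0
G(13) = mex{0,3,2,0,3} = 1
G(14) = mex{1,0,3,1,0} = 2
G(15) = mex{2,1,0,2,1} = 3
G(16) = mex{3,2,1,3,2} = 0
G(17) = mex{0,3,2,0,3} = 1
G(18) = mex{1,0,3,1,0} = 2
G(19) = mex{2,1,0,2,1} = 3
G(20) = mex{3,2,1,3,2} = 0
G(21) = mex{0,3,2,0,3} = 1
G(22) = mex{1,0,3,1,0} = 2
G(23) = mex{2,1,0,2,1} = 3
G(24) = mex{3,2,1,3,2} = 0
G(25) = mex{0,3,2,0,3} = 1
G(26) = mex{1,0,3,1,0} = 2
G(27) = mex{2,1,0,2,1} = 3
G(28) = mex{3,2,1,3,2} = 0
G(29) = mex{0,3,2,0,3} = 1
G(30) = mex{1,0,3,1,0} = 2

2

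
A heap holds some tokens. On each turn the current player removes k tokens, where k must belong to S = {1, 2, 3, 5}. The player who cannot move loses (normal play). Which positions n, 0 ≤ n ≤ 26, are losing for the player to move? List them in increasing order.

0, 4, 8, 12, 16, 20, 24

G(0) = 0
G(1) = mex{0} = 1
G(2) = mex{1,0} = 2
G(3) = mex{2,1,0} = 3
G(4) = mex{3,2,1} = 0
G(5) = mex{0,3,2,0} = 1
G(6) = mex{1,0,3,1} = 2
G(7) = mex{2,1,0,2} = 3
G(8) = mex{3,2,1,3} = 0
G(9) = mex{0,3,2,0} = 1
G(10) = mex{1,0,3,1} = 2
G(11) = mex{2,1,0,2} = 3
G(12) = mex{3,2,1,3} = 0
G(13) = mex{0,3,2,0} = 1
G(14) = mex{1,0,3,1} = 2
G(15) = mex{2,1,0,2} = 3
G(16) = mex{3,2,1,3} = 0
G(17) = mex{0,3,2,0} = 1
G(18) = mex{1,0,3,1} = 2
G(19) = mex{2,1,0,2} = 3
G(20) = mex{3,2,1,3} = 0
G(21) = mex{0,3,2,0} = 1
G(22) = mex{1,0,3,1} = 2
G(23) = mex{2,1,0,2} = 3
G(24) = mex{3,2,1,3} = 0
G(25) = mex{0,3,2,0} = 1
G(26) = mex{1,0,3,1} = 2
P-positions are exactly the n with G(n) = 0.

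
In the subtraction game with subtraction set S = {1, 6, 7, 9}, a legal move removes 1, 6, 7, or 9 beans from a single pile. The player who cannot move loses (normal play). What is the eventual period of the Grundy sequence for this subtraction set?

n :  0  1  2  3  4  5  6  7  8  9 10 11 12 13 14 15 16 17 18 19 20 21 22 23 24 25
G :  0  1  0  1  0  1  2  3  2  3  2  3  0  1  0  1  0  1  2  3  2  3  2  3  0  1
G(n+12) = G(n) holds for n = 0,…,8 (a full window of length max(S) = 9), so the sequence is purely periodic with period 12.

12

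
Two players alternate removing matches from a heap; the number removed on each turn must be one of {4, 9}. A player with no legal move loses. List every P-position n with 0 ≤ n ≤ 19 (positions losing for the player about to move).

0, 1, 2, 3, 8, 13, 14, 15, 16

n :  0  1  2  3  4  5  6  7  8  9 10 11 12 13 14 15 16 17 18 19
G :  0  0  0  0  1  1  1  1  0  2  2  2  1  0  0  0  0  1  1  1
P-positions are exactly the n with G(n) = 0.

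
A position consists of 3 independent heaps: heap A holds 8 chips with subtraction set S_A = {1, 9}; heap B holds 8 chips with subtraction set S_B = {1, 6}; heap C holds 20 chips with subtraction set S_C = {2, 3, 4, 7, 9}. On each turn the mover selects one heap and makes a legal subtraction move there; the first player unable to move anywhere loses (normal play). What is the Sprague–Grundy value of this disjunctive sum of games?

5

Heap A, S = {1, 9}:
G(0) = 0
G(1) = mex{0} = 1
G(2) = mex{1} = 0
G(3) = mex{0} = 1
G(4) = mex{1} = 0
G(5) = mex{0} = 1
G(6) = mex{1} = 0
G(7) = mex{0} = 1
G(8) = mex{1} = 0
G_A(8) = 0.
Heap B, S = {1, 6}:
G(0) = 0
G(1) = mex{0} = 1
G(2) = mex{1} = 0
G(3) = mex{0} = 1
G(4) = mex{1} = 0
G(5) = mex{0} = 1
G(6) = mex{1,0} = 2
G(7) = mex{2,1} = 0
G(8) = mex{0,0} = 1
G_B(8) = 1.
Heap C, S = {2, 3, 4, 7, 9}:
n :  0  1  2  3  4  5  6  7  8  9 10 11 12 13 14 15 16 17 18 19 20
G :  0  0  1  1  2  2  0  3  1  4  2  0  0  1  1  2  2  0  3  1  4
G_C(20) = 4.
Combined Grundy value = 0 ⊕ 1 ⊕ 4 = 5.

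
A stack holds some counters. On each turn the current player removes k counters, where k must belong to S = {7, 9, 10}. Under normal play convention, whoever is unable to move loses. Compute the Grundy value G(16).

n :  0  1  2  3  4  5  6  7  8  9 10 11 12 13 14 15 16
G :  0  0  0  0  0  0  0  1  1  1  1  1  1  1  2  2  2

2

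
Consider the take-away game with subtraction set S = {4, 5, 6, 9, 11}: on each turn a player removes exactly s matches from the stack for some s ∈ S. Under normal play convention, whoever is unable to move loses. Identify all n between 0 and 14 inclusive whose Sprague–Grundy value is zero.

0, 1, 2, 3

G(0) = 0
G(1) = mex{} = 0
G(2) = mex{} = 0
G(3) = mex{} = 0
G(4) = mex{0} = 1
G(5) = mex{0,0} = 1
G(6) = mex{0,0,0} = 1
G(7) = mex{0,0,0} = 1
G(8) = mex{1,0,0} = 2
G(9) = mex{1,1,0,0} = 2
G(10) = mex{1,1,1,0} = 2
G(11) = mex{1,1,1,0,0} = 2
G(12) = mex{2,1,1,0,0} = 3
G(13) = mex{2,2,1,1,0} = 3
G(14) = mex{2,2,2,1,0} = 3
P-positions are exactly the n with G(n) = 0.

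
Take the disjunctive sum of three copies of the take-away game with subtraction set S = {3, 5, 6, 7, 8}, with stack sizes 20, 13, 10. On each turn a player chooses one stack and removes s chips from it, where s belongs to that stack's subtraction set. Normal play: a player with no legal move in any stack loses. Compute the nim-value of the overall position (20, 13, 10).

All stacks use S = {3, 5, 6, 7, 8}:
n :  0  1  2  3  4  5  6  7  8  9 10 11 12 13 14 15 16 17 18 19 20
G :  0  0  0  1  1  1  2  2  2  3  3  0  0  0  1  1  1  2  2  2  3
Stack A: G(20) = 3.
Stack B: G(13) = 0.
Stack C: G(10) = 3.
Combined Grundy value = 3 ⊕ 0 ⊕ 3 = 0.

0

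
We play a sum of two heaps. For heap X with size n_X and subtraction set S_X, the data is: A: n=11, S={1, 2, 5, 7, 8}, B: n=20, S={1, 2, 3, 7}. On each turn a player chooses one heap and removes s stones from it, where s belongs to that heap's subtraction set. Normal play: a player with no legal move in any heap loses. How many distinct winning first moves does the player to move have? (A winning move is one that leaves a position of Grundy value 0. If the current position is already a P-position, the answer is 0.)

4

Heap A, S = {1, 2, 5, 7, 8}:
n :  0  1  2  3  4  5  6  7  8  9 10 11
G :  0  1  2  0  1  2  0  1  2  0  1  2
G_A(11) = 2.
Heap B, S = {1, 2, 3, 7}:
G(0) = 0
G(1) = mex{0} = 1
G(2) = mex{1,0} = 2
G(3) = mex{2,1,0} = 3
G(4) = mex{3,2,1} = 0
G(5) = mex{0,3,2} = 1
G(6) = mex{1,0,3} = 2
G(7) = mex{2,1,0,0} = 3
G(8) = mex{3,2,1,1} = 0
G(9) = mex{0,3,2,2} = 1
G(10) = mex{1,0,3,3} = 2
G(11) = mex{2,1,0,0} = 3
G(12) = mex{3,2,1,1} = 0
G(13) = mex{0,3,2,2} = 1
G(14) = mex{1,0,3,3} = 2
G(15) = mex{2,1,0,0} = 3
G(16) = mex{3,2,1,1} = 0
G(17) = mex{0,3,2,2} = 1
G(18) = mex{1,0,3,3} = 2
G(19) = mex{2,1,0,0} = 3
G(20) = mex{3,2,1,1} = 0
G_B(20) = 0.
Combined Grundy value = 2 ⊕ 0 = 2.
A winning move leaves total XOR = 0, i.e. changes one component's Grundy value g to g ⊕ X where X is the current total.
Heap A: need g' = 2⊕2 = 0. Options: 11−1→G=1, 11−2→G=0, 11−5→G=0, 11−7→G=1, 11−8→G=0. Hits: 3.
Heap B: need g' = 0⊕2 = 2. Options: 20−1→G=3, 20−2→G=2, 20−3→G=1, 20−7→G=1. Hits: 1.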